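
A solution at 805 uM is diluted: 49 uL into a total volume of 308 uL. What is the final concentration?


C2 = C1 * V1 / V2
C2 = 805 * 49 / 308
C2 = 128.0682 uM

128.0682 uM


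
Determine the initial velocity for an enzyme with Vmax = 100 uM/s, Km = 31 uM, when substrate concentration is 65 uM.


v = Vmax * [S] / (Km + [S])
v = 100 * 65 / (31 + 65)
v = 67.7083 uM/s

67.7083 uM/s


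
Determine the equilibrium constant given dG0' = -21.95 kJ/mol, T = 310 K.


Keq = exp(-dG0 * 1000 / (R * T))
Keq = exp(-(-21.95) * 1000 / (8.314 * 310))
Keq = 4996.6979

4996.6979


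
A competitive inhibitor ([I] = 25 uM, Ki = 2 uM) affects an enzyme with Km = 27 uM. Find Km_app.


Km_app = Km * (1 + [I]/Ki)
Km_app = 27 * (1 + 25/2)
Km_app = 364.5 uM

364.5 uM


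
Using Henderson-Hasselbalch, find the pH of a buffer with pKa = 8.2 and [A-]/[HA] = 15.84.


pH = pKa + log10([A-]/[HA])
pH = 8.2 + log10(15.84)
pH = 9.3998

9.3998


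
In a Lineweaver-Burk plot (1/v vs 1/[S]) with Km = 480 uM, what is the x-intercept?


x-intercept = -1/Km
= -1/480
= -0.0021 1/uM

-0.0021 1/uM


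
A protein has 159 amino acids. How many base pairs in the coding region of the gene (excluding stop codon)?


Each amino acid = 1 codon = 3 bp
bp = 159 * 3 = 477 bp

477 bp


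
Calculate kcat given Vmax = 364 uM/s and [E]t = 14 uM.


kcat = Vmax / [E]t
kcat = 364 / 14
kcat = 26.0 s^-1

26.0 s^-1


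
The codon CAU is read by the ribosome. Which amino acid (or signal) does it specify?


Standard genetic code lookup.
Codon CAU -> His

His


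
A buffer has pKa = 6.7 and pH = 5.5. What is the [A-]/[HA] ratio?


[A-]/[HA] = 10^(pH - pKa)
= 10^(5.5 - 6.7)
= 0.0631

0.0631


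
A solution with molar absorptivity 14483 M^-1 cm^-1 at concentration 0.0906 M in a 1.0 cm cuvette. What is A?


A = epsilon * c * l
A = 14483 * 0.0906 * 1.0
A = 1312.1598

1312.1598


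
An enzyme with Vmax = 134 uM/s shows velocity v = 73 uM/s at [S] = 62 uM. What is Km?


Km = [S] * (Vmax - v) / v
Km = 62 * (134 - 73) / 73
Km = 51.8082 uM

51.8082 uM


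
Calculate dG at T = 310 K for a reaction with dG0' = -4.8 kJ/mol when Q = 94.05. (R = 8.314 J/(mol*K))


dG = dG0' + RT * ln(Q) / 1000
dG = -4.8 + 8.314 * 310 * ln(94.05) / 1000
dG = 6.911 kJ/mol

6.911 kJ/mol


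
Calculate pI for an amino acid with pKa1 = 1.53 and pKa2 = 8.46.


pI = (pKa1 + pKa2) / 2
pI = (1.53 + 8.46) / 2
pI = 4.995

4.995


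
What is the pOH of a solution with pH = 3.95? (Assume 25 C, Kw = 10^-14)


pOH = 14 - pH
pOH = 14 - 3.95
pOH = 10.05

10.05


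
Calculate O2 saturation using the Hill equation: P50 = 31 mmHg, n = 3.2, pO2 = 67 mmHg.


Y = pO2^n / (P50^n + pO2^n)
Y = 67^3.2 / (31^3.2 + 67^3.2)
Y = 92.17%

92.17%


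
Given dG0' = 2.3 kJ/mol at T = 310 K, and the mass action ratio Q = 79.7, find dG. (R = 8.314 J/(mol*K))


dG = dG0' + RT * ln(Q) / 1000
dG = 2.3 + 8.314 * 310 * ln(79.7) / 1000
dG = 13.5843 kJ/mol

13.5843 kJ/mol


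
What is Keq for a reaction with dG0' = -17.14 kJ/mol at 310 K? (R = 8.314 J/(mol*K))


Keq = exp(-dG0 * 1000 / (R * T))
Keq = exp(-(-17.14) * 1000 / (8.314 * 310))
Keq = 772.9909

772.9909


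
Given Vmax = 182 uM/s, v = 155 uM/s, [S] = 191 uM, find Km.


Km = [S] * (Vmax - v) / v
Km = 191 * (182 - 155) / 155
Km = 33.271 uM

33.271 uM


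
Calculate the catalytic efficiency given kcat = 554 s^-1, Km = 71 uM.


Catalytic efficiency = kcat / Km
= 554 / 71
= 7.8028 uM^-1*s^-1

7.8028 uM^-1*s^-1


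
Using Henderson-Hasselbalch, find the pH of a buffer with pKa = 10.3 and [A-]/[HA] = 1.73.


pH = pKa + log10([A-]/[HA])
pH = 10.3 + log10(1.73)
pH = 10.538

10.538


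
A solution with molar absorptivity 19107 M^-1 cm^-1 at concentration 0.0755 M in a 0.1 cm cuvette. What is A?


A = epsilon * c * l
A = 19107 * 0.0755 * 0.1
A = 144.2578

144.2578


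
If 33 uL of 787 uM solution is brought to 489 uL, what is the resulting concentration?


C2 = C1 * V1 / V2
C2 = 787 * 33 / 489
C2 = 53.1104 uM

53.1104 uM


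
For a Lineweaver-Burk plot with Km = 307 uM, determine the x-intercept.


x-intercept = -1/Km
= -1/307
= -0.0033 1/uM

-0.0033 1/uM


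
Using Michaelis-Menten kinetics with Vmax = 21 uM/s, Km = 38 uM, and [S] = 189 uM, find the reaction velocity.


v = Vmax * [S] / (Km + [S])
v = 21 * 189 / (38 + 189)
v = 17.4846 uM/s

17.4846 uM/s


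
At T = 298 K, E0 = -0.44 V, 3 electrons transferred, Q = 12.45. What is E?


E = E0 - (RT/nF) * ln(Q)
E = -0.44 - (8.314 * 298 / (3 * 96485)) * ln(12.45)
E = -0.4616 V

-0.4616 V


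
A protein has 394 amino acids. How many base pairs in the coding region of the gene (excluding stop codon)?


Each amino acid = 1 codon = 3 bp
bp = 394 * 3 = 1182 bp

1182 bp


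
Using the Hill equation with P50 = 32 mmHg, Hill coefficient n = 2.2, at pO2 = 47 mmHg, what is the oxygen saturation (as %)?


Y = pO2^n / (P50^n + pO2^n)
Y = 47^2.2 / (32^2.2 + 47^2.2)
Y = 69.97%

69.97%


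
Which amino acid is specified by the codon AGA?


Standard genetic code lookup.
Codon AGA -> Arg

Arg


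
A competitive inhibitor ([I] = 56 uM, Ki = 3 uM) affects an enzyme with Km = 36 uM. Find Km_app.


Km_app = Km * (1 + [I]/Ki)
Km_app = 36 * (1 + 56/3)
Km_app = 708.0 uM

708.0 uM


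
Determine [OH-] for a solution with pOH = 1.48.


[OH-] = 10^(-pOH)
[OH-] = 10^(-1.48)
[OH-] = 0.0331 M

0.0331 M


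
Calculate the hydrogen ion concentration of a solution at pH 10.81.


[H+] = 10^(-pH)
[H+] = 10^(-10.81)
[H+] = 1.549e-11 M

1.549e-11 M


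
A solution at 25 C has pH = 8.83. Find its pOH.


pOH = 14 - pH
pOH = 14 - 8.83
pOH = 5.17

5.17


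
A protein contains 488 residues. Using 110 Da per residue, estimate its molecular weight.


MW = n_residues * 110 Da
MW = 488 * 110
MW = 53680 Da

53680 Da


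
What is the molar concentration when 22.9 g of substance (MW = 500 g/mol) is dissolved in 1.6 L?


C = (mass / MW) / volume
C = (22.9 / 500) / 1.6
C = 0.0286 M

0.0286 M


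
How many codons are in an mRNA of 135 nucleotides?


codons = nucleotides / 3
codons = 135 / 3 = 45

45


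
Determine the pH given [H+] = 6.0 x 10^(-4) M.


pH = -log10([H+])
pH = -log10(6.0 x 10^(-4))
pH = 3.2218

3.2218


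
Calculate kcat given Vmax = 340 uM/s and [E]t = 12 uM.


kcat = Vmax / [E]t
kcat = 340 / 12
kcat = 28.3333 s^-1

28.3333 s^-1


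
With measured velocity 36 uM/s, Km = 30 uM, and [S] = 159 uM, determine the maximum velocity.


Vmax = v * (Km + [S]) / [S]
Vmax = 36 * (30 + 159) / 159
Vmax = 42.7925 uM/s

42.7925 uM/s


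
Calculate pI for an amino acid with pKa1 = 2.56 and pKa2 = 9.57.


pI = (pKa1 + pKa2) / 2
pI = (2.56 + 9.57) / 2
pI = 6.065

6.065


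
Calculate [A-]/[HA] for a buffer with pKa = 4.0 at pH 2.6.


[A-]/[HA] = 10^(pH - pKa)
= 10^(2.6 - 4.0)
= 0.0398

0.0398


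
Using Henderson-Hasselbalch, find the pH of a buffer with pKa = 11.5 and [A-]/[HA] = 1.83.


pH = pKa + log10([A-]/[HA])
pH = 11.5 + log10(1.83)
pH = 11.7625

11.7625


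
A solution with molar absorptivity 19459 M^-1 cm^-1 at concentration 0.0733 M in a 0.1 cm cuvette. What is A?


A = epsilon * c * l
A = 19459 * 0.0733 * 0.1
A = 142.6345

142.6345


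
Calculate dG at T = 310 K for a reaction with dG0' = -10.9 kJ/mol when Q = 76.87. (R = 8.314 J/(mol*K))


dG = dG0' + RT * ln(Q) / 1000
dG = -10.9 + 8.314 * 310 * ln(76.87) / 1000
dG = 0.2911 kJ/mol

0.2911 kJ/mol


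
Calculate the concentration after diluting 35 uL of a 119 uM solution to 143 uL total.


C2 = C1 * V1 / V2
C2 = 119 * 35 / 143
C2 = 29.1259 uM

29.1259 uM


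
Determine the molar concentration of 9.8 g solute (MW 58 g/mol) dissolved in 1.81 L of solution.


C = (mass / MW) / volume
C = (9.8 / 58) / 1.81
C = 0.0934 M

0.0934 M


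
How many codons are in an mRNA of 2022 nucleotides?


codons = nucleotides / 3
codons = 2022 / 3 = 674

674


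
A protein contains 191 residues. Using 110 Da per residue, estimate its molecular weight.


MW = n_residues * 110 Da
MW = 191 * 110
MW = 21010 Da

21010 Da


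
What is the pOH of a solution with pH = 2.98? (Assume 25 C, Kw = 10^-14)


pOH = 14 - pH
pOH = 14 - 2.98
pOH = 11.02

11.02


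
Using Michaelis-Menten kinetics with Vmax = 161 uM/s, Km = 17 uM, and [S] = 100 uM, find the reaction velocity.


v = Vmax * [S] / (Km + [S])
v = 161 * 100 / (17 + 100)
v = 137.6068 uM/s

137.6068 uM/s


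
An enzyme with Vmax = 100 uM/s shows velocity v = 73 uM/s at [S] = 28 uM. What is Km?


Km = [S] * (Vmax - v) / v
Km = 28 * (100 - 73) / 73
Km = 10.3562 uM

10.3562 uM


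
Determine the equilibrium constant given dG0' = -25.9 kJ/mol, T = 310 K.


Keq = exp(-dG0 * 1000 / (R * T))
Keq = exp(-(-25.9) * 1000 / (8.314 * 310))
Keq = 23135.4282

23135.4282


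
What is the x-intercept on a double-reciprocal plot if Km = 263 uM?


x-intercept = -1/Km
= -1/263
= -0.0038 1/uM

-0.0038 1/uM


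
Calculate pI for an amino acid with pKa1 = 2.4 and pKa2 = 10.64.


pI = (pKa1 + pKa2) / 2
pI = (2.4 + 10.64) / 2
pI = 6.52

6.52


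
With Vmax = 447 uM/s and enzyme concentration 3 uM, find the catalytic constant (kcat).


kcat = Vmax / [E]t
kcat = 447 / 3
kcat = 149.0 s^-1

149.0 s^-1


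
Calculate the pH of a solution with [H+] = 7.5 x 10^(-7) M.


pH = -log10([H+])
pH = -log10(7.5 x 10^(-7))
pH = 6.1249

6.1249


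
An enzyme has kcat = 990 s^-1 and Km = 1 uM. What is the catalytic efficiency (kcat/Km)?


Catalytic efficiency = kcat / Km
= 990 / 1
= 990.0 uM^-1*s^-1

990.0 uM^-1*s^-1


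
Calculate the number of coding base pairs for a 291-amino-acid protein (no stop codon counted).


Each amino acid = 1 codon = 3 bp
bp = 291 * 3 = 873 bp

873 bp


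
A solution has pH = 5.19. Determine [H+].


[H+] = 10^(-pH)
[H+] = 10^(-5.19)
[H+] = 6.457e-06 M

6.457e-06 M


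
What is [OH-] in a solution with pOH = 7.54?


[OH-] = 10^(-pOH)
[OH-] = 10^(-7.54)
[OH-] = 2.884e-08 M

2.884e-08 M


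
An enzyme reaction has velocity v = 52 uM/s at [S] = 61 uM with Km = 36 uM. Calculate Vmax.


Vmax = v * (Km + [S]) / [S]
Vmax = 52 * (36 + 61) / 61
Vmax = 82.6885 uM/s

82.6885 uM/s


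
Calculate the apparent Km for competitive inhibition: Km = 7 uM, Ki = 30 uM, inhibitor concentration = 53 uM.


Km_app = Km * (1 + [I]/Ki)
Km_app = 7 * (1 + 53/30)
Km_app = 19.3667 uM

19.3667 uM


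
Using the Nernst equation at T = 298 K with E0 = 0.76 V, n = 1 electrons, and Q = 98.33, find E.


E = E0 - (RT/nF) * ln(Q)
E = 0.76 - (8.314 * 298 / (1 * 96485)) * ln(98.33)
E = 0.6422 V

0.6422 V


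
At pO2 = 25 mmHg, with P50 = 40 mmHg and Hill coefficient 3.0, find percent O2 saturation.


Y = pO2^n / (P50^n + pO2^n)
Y = 25^3.0 / (40^3.0 + 25^3.0)
Y = 19.62%

19.62%


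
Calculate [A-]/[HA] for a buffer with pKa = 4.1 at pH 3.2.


[A-]/[HA] = 10^(pH - pKa)
= 10^(3.2 - 4.1)
= 0.1259

0.1259


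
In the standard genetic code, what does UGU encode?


Standard genetic code lookup.
Codon UGU -> Cys

Cys


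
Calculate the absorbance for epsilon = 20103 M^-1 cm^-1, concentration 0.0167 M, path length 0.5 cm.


A = epsilon * c * l
A = 20103 * 0.0167 * 0.5
A = 167.8601

167.8601


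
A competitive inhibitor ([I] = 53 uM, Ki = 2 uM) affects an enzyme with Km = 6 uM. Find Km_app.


Km_app = Km * (1 + [I]/Ki)
Km_app = 6 * (1 + 53/2)
Km_app = 165.0 uM

165.0 uM


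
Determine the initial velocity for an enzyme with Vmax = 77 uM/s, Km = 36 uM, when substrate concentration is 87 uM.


v = Vmax * [S] / (Km + [S])
v = 77 * 87 / (36 + 87)
v = 54.4634 uM/s

54.4634 uM/s


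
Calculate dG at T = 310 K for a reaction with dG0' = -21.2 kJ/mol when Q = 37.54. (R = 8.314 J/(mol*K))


dG = dG0' + RT * ln(Q) / 1000
dG = -21.2 + 8.314 * 310 * ln(37.54) / 1000
dG = -11.8561 kJ/mol

-11.8561 kJ/mol


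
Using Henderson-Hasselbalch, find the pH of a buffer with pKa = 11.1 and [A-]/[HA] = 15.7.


pH = pKa + log10([A-]/[HA])
pH = 11.1 + log10(15.7)
pH = 12.2959

12.2959


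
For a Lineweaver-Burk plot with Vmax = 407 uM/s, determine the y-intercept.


y-intercept = 1/Vmax
= 1/407
= 0.0025 s/uM

0.0025 s/uM


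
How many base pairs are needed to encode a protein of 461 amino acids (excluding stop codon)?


Each amino acid = 1 codon = 3 bp
bp = 461 * 3 = 1383 bp

1383 bp


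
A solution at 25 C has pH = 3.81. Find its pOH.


pOH = 14 - pH
pOH = 14 - 3.81
pOH = 10.19

10.19


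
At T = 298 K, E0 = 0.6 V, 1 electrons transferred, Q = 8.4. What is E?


E = E0 - (RT/nF) * ln(Q)
E = 0.6 - (8.314 * 298 / (1 * 96485)) * ln(8.4)
E = 0.5454 V

0.5454 V


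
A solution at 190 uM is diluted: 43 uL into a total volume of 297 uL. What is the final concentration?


C2 = C1 * V1 / V2
C2 = 190 * 43 / 297
C2 = 27.5084 uM

27.5084 uM


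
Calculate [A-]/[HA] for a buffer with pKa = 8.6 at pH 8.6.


[A-]/[HA] = 10^(pH - pKa)
= 10^(8.6 - 8.6)
= 1.0

1.0


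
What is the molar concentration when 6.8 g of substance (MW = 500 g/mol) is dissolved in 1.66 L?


C = (mass / MW) / volume
C = (6.8 / 500) / 1.66
C = 0.0082 M

0.0082 M


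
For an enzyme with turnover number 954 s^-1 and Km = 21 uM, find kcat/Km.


Catalytic efficiency = kcat / Km
= 954 / 21
= 45.4286 uM^-1*s^-1

45.4286 uM^-1*s^-1


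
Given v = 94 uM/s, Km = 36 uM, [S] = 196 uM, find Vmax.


Vmax = v * (Km + [S]) / [S]
Vmax = 94 * (36 + 196) / 196
Vmax = 111.2653 uM/s

111.2653 uM/s


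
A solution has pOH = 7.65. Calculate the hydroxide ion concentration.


[OH-] = 10^(-pOH)
[OH-] = 10^(-7.65)
[OH-] = 2.239e-08 M

2.239e-08 M


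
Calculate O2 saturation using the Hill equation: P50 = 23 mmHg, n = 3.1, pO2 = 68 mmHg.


Y = pO2^n / (P50^n + pO2^n)
Y = 68^3.1 / (23^3.1 + 68^3.1)
Y = 96.64%

96.64%


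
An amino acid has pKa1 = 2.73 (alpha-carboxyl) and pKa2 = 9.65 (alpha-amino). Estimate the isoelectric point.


pI = (pKa1 + pKa2) / 2
pI = (2.73 + 9.65) / 2
pI = 6.19

6.19


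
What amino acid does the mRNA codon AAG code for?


Standard genetic code lookup.
Codon AAG -> Lys

Lys


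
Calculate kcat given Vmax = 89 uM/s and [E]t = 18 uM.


kcat = Vmax / [E]t
kcat = 89 / 18
kcat = 4.9444 s^-1

4.9444 s^-1


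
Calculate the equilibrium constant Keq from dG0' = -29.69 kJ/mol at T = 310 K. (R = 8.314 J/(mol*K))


Keq = exp(-dG0 * 1000 / (R * T))
Keq = exp(-(-29.69) * 1000 / (8.314 * 310))
Keq = 100672.5817

100672.5817


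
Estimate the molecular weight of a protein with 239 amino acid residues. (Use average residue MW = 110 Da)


MW = n_residues * 110 Da
MW = 239 * 110
MW = 26290 Da

26290 Da


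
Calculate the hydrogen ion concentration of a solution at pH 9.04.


[H+] = 10^(-pH)
[H+] = 10^(-9.04)
[H+] = 9.120e-10 M

9.120e-10 M


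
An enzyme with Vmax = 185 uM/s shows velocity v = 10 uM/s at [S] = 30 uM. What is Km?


Km = [S] * (Vmax - v) / v
Km = 30 * (185 - 10) / 10
Km = 525.0 uM

525.0 uM


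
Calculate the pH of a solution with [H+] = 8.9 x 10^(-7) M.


pH = -log10([H+])
pH = -log10(8.9 x 10^(-7))
pH = 6.0506

6.0506


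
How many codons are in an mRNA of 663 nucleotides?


codons = nucleotides / 3
codons = 663 / 3 = 221

221


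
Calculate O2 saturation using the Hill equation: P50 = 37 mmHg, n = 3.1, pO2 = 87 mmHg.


Y = pO2^n / (P50^n + pO2^n)
Y = 87^3.1 / (37^3.1 + 87^3.1)
Y = 93.4%

93.4%


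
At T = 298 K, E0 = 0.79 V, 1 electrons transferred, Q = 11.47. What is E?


E = E0 - (RT/nF) * ln(Q)
E = 0.79 - (8.314 * 298 / (1 * 96485)) * ln(11.47)
E = 0.7274 V

0.7274 V


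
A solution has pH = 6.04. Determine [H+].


[H+] = 10^(-pH)
[H+] = 10^(-6.04)
[H+] = 9.120e-07 M

9.120e-07 M


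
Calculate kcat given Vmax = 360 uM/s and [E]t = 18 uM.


kcat = Vmax / [E]t
kcat = 360 / 18
kcat = 20.0 s^-1

20.0 s^-1


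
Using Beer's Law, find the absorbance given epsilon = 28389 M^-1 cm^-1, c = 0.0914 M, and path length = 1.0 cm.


A = epsilon * c * l
A = 28389 * 0.0914 * 1.0
A = 2594.7546

2594.7546


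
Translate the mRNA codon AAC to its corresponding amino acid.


Standard genetic code lookup.
Codon AAC -> Asn

Asn


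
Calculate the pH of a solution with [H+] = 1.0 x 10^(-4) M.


pH = -log10([H+])
pH = -log10(1.0 x 10^(-4))
pH = 4.0

4.0


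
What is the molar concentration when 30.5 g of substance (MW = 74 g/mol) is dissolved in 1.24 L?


C = (mass / MW) / volume
C = (30.5 / 74) / 1.24
C = 0.3324 M

0.3324 M


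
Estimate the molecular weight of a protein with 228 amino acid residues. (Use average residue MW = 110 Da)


MW = n_residues * 110 Da
MW = 228 * 110
MW = 25080 Da

25080 Da


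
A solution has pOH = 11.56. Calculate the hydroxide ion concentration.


[OH-] = 10^(-pOH)
[OH-] = 10^(-11.56)
[OH-] = 2.754e-12 M

2.754e-12 M


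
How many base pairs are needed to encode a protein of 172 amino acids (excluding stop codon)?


Each amino acid = 1 codon = 3 bp
bp = 172 * 3 = 516 bp

516 bp


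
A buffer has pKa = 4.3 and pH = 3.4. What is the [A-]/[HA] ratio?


[A-]/[HA] = 10^(pH - pKa)
= 10^(3.4 - 4.3)
= 0.1259

0.1259


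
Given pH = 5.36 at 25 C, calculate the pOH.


pOH = 14 - pH
pOH = 14 - 5.36
pOH = 8.64

8.64


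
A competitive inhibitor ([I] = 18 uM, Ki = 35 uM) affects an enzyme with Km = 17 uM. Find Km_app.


Km_app = Km * (1 + [I]/Ki)
Km_app = 17 * (1 + 18/35)
Km_app = 25.7429 uM

25.7429 uM


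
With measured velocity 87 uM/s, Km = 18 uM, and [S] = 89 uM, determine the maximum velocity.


Vmax = v * (Km + [S]) / [S]
Vmax = 87 * (18 + 89) / 89
Vmax = 104.5955 uM/s

104.5955 uM/s


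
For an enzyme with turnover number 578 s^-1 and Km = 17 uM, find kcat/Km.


Catalytic efficiency = kcat / Km
= 578 / 17
= 34.0 uM^-1*s^-1

34.0 uM^-1*s^-1


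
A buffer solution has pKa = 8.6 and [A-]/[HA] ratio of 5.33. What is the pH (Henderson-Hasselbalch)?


pH = pKa + log10([A-]/[HA])
pH = 8.6 + log10(5.33)
pH = 9.3267

9.3267


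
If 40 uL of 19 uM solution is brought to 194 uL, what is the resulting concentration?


C2 = C1 * V1 / V2
C2 = 19 * 40 / 194
C2 = 3.9175 uM

3.9175 uM


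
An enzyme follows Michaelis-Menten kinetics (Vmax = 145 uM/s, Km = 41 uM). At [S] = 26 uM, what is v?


v = Vmax * [S] / (Km + [S])
v = 145 * 26 / (41 + 26)
v = 56.2687 uM/s

56.2687 uM/s


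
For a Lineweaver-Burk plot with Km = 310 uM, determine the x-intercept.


x-intercept = -1/Km
= -1/310
= -0.0032 1/uM

-0.0032 1/uM


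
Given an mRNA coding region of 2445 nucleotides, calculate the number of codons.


codons = nucleotides / 3
codons = 2445 / 3 = 815

815


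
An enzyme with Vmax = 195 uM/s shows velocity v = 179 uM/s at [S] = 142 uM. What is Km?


Km = [S] * (Vmax - v) / v
Km = 142 * (195 - 179) / 179
Km = 12.6927 uM

12.6927 uM


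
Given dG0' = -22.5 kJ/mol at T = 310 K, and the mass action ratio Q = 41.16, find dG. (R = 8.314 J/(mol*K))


dG = dG0' + RT * ln(Q) / 1000
dG = -22.5 + 8.314 * 310 * ln(41.16) / 1000
dG = -12.9188 kJ/mol

-12.9188 kJ/mol


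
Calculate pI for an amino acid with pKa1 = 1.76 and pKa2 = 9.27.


pI = (pKa1 + pKa2) / 2
pI = (1.76 + 9.27) / 2
pI = 5.515

5.515


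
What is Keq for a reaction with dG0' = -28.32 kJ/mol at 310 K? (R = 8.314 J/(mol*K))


Keq = exp(-dG0 * 1000 / (R * T))
Keq = exp(-(-28.32) * 1000 / (8.314 * 310))
Keq = 59164.2631

59164.2631


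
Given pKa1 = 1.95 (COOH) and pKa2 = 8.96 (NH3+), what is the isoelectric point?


pI = (pKa1 + pKa2) / 2
pI = (1.95 + 8.96) / 2
pI = 5.455

5.455


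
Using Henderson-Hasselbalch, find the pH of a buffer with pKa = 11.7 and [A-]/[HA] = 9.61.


pH = pKa + log10([A-]/[HA])
pH = 11.7 + log10(9.61)
pH = 12.6827

12.6827


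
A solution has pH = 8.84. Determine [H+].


[H+] = 10^(-pH)
[H+] = 10^(-8.84)
[H+] = 1.445e-09 M

1.445e-09 M


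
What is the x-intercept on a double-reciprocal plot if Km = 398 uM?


x-intercept = -1/Km
= -1/398
= -0.0025 1/uM

-0.0025 1/uM


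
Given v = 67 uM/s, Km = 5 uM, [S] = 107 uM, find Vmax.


Vmax = v * (Km + [S]) / [S]
Vmax = 67 * (5 + 107) / 107
Vmax = 70.1308 uM/s

70.1308 uM/s


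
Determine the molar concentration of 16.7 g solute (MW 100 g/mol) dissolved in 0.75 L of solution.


C = (mass / MW) / volume
C = (16.7 / 100) / 0.75
C = 0.2227 M

0.2227 M


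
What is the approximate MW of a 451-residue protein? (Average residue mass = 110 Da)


MW = n_residues * 110 Da
MW = 451 * 110
MW = 49610 Da

49610 Da


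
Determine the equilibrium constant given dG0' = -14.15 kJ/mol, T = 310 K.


Keq = exp(-dG0 * 1000 / (R * T))
Keq = exp(-(-14.15) * 1000 / (8.314 * 310))
Keq = 242.2951

242.2951


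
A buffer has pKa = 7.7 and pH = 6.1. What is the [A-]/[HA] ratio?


[A-]/[HA] = 10^(pH - pKa)
= 10^(6.1 - 7.7)
= 0.0251

0.0251


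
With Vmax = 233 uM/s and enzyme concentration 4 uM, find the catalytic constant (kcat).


kcat = Vmax / [E]t
kcat = 233 / 4
kcat = 58.25 s^-1

58.25 s^-1


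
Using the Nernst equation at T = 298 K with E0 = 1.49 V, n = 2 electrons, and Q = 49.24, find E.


E = E0 - (RT/nF) * ln(Q)
E = 1.49 - (8.314 * 298 / (2 * 96485)) * ln(49.24)
E = 1.44 V

1.44 V


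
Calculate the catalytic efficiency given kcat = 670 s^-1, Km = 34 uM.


Catalytic efficiency = kcat / Km
= 670 / 34
= 19.7059 uM^-1*s^-1

19.7059 uM^-1*s^-1


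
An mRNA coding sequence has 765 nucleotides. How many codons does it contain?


codons = nucleotides / 3
codons = 765 / 3 = 255

255


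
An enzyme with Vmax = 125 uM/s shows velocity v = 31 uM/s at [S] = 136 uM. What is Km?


Km = [S] * (Vmax - v) / v
Km = 136 * (125 - 31) / 31
Km = 412.3871 uM

412.3871 uM


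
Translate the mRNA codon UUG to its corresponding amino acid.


Standard genetic code lookup.
Codon UUG -> Leu

Leu


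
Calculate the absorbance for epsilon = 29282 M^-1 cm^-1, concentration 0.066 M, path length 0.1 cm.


A = epsilon * c * l
A = 29282 * 0.066 * 0.1
A = 193.2612

193.2612


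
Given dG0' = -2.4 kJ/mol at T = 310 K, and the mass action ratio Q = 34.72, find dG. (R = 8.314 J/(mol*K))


dG = dG0' + RT * ln(Q) / 1000
dG = -2.4 + 8.314 * 310 * ln(34.72) / 1000
dG = 6.7426 kJ/mol

6.7426 kJ/mol


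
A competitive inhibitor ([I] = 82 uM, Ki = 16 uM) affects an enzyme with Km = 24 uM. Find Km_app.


Km_app = Km * (1 + [I]/Ki)
Km_app = 24 * (1 + 82/16)
Km_app = 147.0 uM

147.0 uM


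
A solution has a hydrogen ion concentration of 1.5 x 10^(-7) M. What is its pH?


pH = -log10([H+])
pH = -log10(1.5 x 10^(-7))
pH = 6.8239

6.8239


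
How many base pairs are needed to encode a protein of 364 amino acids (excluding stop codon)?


Each amino acid = 1 codon = 3 bp
bp = 364 * 3 = 1092 bp

1092 bp


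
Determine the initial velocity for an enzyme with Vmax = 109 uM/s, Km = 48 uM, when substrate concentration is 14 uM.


v = Vmax * [S] / (Km + [S])
v = 109 * 14 / (48 + 14)
v = 24.6129 uM/s

24.6129 uM/s


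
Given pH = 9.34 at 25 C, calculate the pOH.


pOH = 14 - pH
pOH = 14 - 9.34
pOH = 4.66

4.66


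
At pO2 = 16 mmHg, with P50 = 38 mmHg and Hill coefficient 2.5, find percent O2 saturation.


Y = pO2^n / (P50^n + pO2^n)
Y = 16^2.5 / (38^2.5 + 16^2.5)
Y = 10.32%

10.32%


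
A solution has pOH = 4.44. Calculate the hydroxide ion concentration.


[OH-] = 10^(-pOH)
[OH-] = 10^(-4.44)
[OH-] = 3.631e-05 M

3.631e-05 M


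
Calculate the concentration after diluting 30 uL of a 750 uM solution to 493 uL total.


C2 = C1 * V1 / V2
C2 = 750 * 30 / 493
C2 = 45.6389 uM

45.6389 uM


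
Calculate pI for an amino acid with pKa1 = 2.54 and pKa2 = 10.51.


pI = (pKa1 + pKa2) / 2
pI = (2.54 + 10.51) / 2
pI = 6.525

6.525


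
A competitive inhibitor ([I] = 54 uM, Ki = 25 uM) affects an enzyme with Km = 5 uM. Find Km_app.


Km_app = Km * (1 + [I]/Ki)
Km_app = 5 * (1 + 54/25)
Km_app = 15.8 uM

15.8 uM


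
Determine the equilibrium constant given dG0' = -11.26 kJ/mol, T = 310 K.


Keq = exp(-dG0 * 1000 / (R * T))
Keq = exp(-(-11.26) * 1000 / (8.314 * 310))
Keq = 78.9524

78.9524


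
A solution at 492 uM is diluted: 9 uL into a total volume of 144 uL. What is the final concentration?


C2 = C1 * V1 / V2
C2 = 492 * 9 / 144
C2 = 30.75 uM

30.75 uM


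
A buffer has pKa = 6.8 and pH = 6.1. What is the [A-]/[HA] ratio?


[A-]/[HA] = 10^(pH - pKa)
= 10^(6.1 - 6.8)
= 0.1995

0.1995


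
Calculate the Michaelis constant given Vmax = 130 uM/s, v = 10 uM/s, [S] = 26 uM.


Km = [S] * (Vmax - v) / v
Km = 26 * (130 - 10) / 10
Km = 312.0 uM

312.0 uM


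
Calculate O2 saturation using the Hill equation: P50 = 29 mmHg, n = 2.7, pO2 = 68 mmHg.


Y = pO2^n / (P50^n + pO2^n)
Y = 68^2.7 / (29^2.7 + 68^2.7)
Y = 90.9%

90.9%


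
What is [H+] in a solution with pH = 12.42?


[H+] = 10^(-pH)
[H+] = 10^(-12.42)
[H+] = 3.802e-13 M

3.802e-13 M


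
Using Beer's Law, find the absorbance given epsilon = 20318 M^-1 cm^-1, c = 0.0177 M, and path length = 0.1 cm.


A = epsilon * c * l
A = 20318 * 0.0177 * 0.1
A = 35.9629

35.9629


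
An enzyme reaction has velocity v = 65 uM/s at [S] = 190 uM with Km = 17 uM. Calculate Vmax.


Vmax = v * (Km + [S]) / [S]
Vmax = 65 * (17 + 190) / 190
Vmax = 70.8158 uM/s

70.8158 uM/s


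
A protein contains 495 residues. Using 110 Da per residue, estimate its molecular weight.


MW = n_residues * 110 Da
MW = 495 * 110
MW = 54450 Da

54450 Da


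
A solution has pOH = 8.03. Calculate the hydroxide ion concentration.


[OH-] = 10^(-pOH)
[OH-] = 10^(-8.03)
[OH-] = 9.333e-09 M

9.333e-09 M


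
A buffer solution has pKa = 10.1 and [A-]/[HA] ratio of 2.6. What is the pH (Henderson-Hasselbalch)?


pH = pKa + log10([A-]/[HA])
pH = 10.1 + log10(2.6)
pH = 10.515

10.515


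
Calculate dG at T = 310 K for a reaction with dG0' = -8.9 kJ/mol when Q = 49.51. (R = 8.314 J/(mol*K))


dG = dG0' + RT * ln(Q) / 1000
dG = -8.9 + 8.314 * 310 * ln(49.51) / 1000
dG = 1.1572 kJ/mol

1.1572 kJ/mol


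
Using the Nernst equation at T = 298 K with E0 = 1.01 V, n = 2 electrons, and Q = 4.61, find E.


E = E0 - (RT/nF) * ln(Q)
E = 1.01 - (8.314 * 298 / (2 * 96485)) * ln(4.61)
E = 0.9904 V

0.9904 V


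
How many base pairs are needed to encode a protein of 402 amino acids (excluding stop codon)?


Each amino acid = 1 codon = 3 bp
bp = 402 * 3 = 1206 bp

1206 bp


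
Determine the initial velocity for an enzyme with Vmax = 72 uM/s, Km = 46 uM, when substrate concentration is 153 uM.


v = Vmax * [S] / (Km + [S])
v = 72 * 153 / (46 + 153)
v = 55.3568 uM/s

55.3568 uM/s


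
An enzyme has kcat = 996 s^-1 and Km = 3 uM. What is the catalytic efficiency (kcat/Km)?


Catalytic efficiency = kcat / Km
= 996 / 3
= 332.0 uM^-1*s^-1

332.0 uM^-1*s^-1


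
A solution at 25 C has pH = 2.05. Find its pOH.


pOH = 14 - pH
pOH = 14 - 2.05
pOH = 11.95

11.95


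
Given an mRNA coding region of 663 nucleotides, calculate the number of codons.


codons = nucleotides / 3
codons = 663 / 3 = 221

221


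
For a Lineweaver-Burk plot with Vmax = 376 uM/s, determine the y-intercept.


y-intercept = 1/Vmax
= 1/376
= 0.0027 s/uM

0.0027 s/uM


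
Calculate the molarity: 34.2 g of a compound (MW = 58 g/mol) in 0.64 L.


C = (mass / MW) / volume
C = (34.2 / 58) / 0.64
C = 0.9213 M

0.9213 M


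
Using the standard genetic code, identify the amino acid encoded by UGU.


Standard genetic code lookup.
Codon UGU -> Cys

Cys


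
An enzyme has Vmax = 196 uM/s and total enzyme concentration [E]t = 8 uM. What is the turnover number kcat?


kcat = Vmax / [E]t
kcat = 196 / 8
kcat = 24.5 s^-1

24.5 s^-1


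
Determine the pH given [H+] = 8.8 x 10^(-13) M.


pH = -log10([H+])
pH = -log10(8.8 x 10^(-13))
pH = 12.0555

12.0555


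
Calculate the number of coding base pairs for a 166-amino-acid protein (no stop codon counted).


Each amino acid = 1 codon = 3 bp
bp = 166 * 3 = 498 bp

498 bp


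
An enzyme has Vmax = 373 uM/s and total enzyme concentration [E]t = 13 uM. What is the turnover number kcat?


kcat = Vmax / [E]t
kcat = 373 / 13
kcat = 28.6923 s^-1

28.6923 s^-1


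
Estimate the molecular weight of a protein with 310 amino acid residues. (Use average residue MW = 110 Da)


MW = n_residues * 110 Da
MW = 310 * 110
MW = 34100 Da

34100 Da


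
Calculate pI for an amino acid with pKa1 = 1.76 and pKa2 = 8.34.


pI = (pKa1 + pKa2) / 2
pI = (1.76 + 8.34) / 2
pI = 5.05

5.05


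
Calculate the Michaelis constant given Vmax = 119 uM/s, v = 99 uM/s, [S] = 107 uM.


Km = [S] * (Vmax - v) / v
Km = 107 * (119 - 99) / 99
Km = 21.6162 uM

21.6162 uM


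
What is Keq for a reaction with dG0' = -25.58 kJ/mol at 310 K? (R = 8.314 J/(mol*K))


Keq = exp(-dG0 * 1000 / (R * T))
Keq = exp(-(-25.58) * 1000 / (8.314 * 310))
Keq = 20434.1213

20434.1213


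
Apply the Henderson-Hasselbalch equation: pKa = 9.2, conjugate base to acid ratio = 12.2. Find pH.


pH = pKa + log10([A-]/[HA])
pH = 9.2 + log10(12.2)
pH = 10.2864

10.2864


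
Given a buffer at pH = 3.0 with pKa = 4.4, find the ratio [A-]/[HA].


[A-]/[HA] = 10^(pH - pKa)
= 10^(3.0 - 4.4)
= 0.0398

0.0398


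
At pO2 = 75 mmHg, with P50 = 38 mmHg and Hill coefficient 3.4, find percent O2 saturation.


Y = pO2^n / (P50^n + pO2^n)
Y = 75^3.4 / (38^3.4 + 75^3.4)
Y = 90.98%

90.98%


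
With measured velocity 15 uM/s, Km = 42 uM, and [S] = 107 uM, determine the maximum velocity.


Vmax = v * (Km + [S]) / [S]
Vmax = 15 * (42 + 107) / 107
Vmax = 20.8879 uM/s

20.8879 uM/s


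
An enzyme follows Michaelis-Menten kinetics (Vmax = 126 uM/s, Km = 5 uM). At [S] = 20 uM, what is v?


v = Vmax * [S] / (Km + [S])
v = 126 * 20 / (5 + 20)
v = 100.8 uM/s

100.8 uM/s


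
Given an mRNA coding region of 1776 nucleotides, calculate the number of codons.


codons = nucleotides / 3
codons = 1776 / 3 = 592

592


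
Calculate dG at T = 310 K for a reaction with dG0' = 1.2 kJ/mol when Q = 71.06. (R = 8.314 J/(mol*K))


dG = dG0' + RT * ln(Q) / 1000
dG = 1.2 + 8.314 * 310 * ln(71.06) / 1000
dG = 12.1886 kJ/mol

12.1886 kJ/mol


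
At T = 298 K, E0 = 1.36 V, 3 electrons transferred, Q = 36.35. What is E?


E = E0 - (RT/nF) * ln(Q)
E = 1.36 - (8.314 * 298 / (3 * 96485)) * ln(36.35)
E = 1.3292 V

1.3292 V


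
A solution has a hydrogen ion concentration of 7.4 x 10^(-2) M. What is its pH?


pH = -log10([H+])
pH = -log10(7.4 x 10^(-2))
pH = 1.1308

1.1308


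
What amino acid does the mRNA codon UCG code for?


Standard genetic code lookup.
Codon UCG -> Ser

Ser


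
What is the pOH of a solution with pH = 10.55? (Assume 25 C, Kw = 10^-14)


pOH = 14 - pH
pOH = 14 - 10.55
pOH = 3.45

3.45


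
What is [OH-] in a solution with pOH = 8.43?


[OH-] = 10^(-pOH)
[OH-] = 10^(-8.43)
[OH-] = 3.715e-09 M

3.715e-09 M


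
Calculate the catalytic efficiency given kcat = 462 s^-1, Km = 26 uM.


Catalytic efficiency = kcat / Km
= 462 / 26
= 17.7692 uM^-1*s^-1

17.7692 uM^-1*s^-1


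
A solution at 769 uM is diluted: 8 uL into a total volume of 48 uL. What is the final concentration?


C2 = C1 * V1 / V2
C2 = 769 * 8 / 48
C2 = 128.1667 uM

128.1667 uM


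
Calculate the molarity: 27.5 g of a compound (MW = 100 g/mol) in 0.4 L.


C = (mass / MW) / volume
C = (27.5 / 100) / 0.4
C = 0.6875 M

0.6875 M


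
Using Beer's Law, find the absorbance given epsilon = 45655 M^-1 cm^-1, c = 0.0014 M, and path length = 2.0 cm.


A = epsilon * c * l
A = 45655 * 0.0014 * 2.0
A = 127.834

127.834


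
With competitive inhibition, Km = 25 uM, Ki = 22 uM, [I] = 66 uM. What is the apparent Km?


Km_app = Km * (1 + [I]/Ki)
Km_app = 25 * (1 + 66/22)
Km_app = 100.0 uM

100.0 uM


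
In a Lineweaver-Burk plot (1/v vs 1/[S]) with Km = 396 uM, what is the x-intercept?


x-intercept = -1/Km
= -1/396
= -0.0025 1/uM

-0.0025 1/uM


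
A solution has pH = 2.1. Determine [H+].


[H+] = 10^(-pH)
[H+] = 10^(-2.1)
[H+] = 0.0079 M

0.0079 M


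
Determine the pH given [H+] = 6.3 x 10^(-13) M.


pH = -log10([H+])
pH = -log10(6.3 x 10^(-13))
pH = 12.2007

12.2007


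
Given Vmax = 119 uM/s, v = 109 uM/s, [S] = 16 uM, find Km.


Km = [S] * (Vmax - v) / v
Km = 16 * (119 - 109) / 109
Km = 1.4679 uM

1.4679 uM


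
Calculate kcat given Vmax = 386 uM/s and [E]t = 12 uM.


kcat = Vmax / [E]t
kcat = 386 / 12
kcat = 32.1667 s^-1

32.1667 s^-1


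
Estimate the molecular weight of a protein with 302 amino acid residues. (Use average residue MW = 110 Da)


MW = n_residues * 110 Da
MW = 302 * 110
MW = 33220 Da

33220 Da


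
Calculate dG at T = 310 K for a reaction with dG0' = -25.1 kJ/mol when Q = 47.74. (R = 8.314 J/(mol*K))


dG = dG0' + RT * ln(Q) / 1000
dG = -25.1 + 8.314 * 310 * ln(47.74) / 1000
dG = -15.1366 kJ/mol

-15.1366 kJ/mol


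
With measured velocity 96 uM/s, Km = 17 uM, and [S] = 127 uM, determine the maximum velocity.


Vmax = v * (Km + [S]) / [S]
Vmax = 96 * (17 + 127) / 127
Vmax = 108.8504 uM/s

108.8504 uM/s


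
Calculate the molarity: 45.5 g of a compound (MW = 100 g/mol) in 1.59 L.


C = (mass / MW) / volume
C = (45.5 / 100) / 1.59
C = 0.2862 M

0.2862 M


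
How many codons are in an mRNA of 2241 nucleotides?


codons = nucleotides / 3
codons = 2241 / 3 = 747

747


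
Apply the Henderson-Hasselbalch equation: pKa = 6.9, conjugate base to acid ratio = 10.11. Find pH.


pH = pKa + log10([A-]/[HA])
pH = 6.9 + log10(10.11)
pH = 7.9048

7.9048


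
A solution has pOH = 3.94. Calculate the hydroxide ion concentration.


[OH-] = 10^(-pOH)
[OH-] = 10^(-3.94)
[OH-] = 1.148e-04 M

1.148e-04 M


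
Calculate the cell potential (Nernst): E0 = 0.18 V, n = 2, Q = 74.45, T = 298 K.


E = E0 - (RT/nF) * ln(Q)
E = 0.18 - (8.314 * 298 / (2 * 96485)) * ln(74.45)
E = 0.1247 V

0.1247 V


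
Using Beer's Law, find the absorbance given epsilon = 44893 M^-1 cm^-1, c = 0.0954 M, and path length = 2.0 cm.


A = epsilon * c * l
A = 44893 * 0.0954 * 2.0
A = 8565.5844

8565.5844


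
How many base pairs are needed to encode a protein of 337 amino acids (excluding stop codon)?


Each amino acid = 1 codon = 3 bp
bp = 337 * 3 = 1011 bp

1011 bp


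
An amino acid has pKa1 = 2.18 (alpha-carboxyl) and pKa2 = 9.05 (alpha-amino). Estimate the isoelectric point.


pI = (pKa1 + pKa2) / 2
pI = (2.18 + 9.05) / 2
pI = 5.615

5.615


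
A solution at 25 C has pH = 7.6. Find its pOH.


pOH = 14 - pH
pOH = 14 - 7.6
pOH = 6.4

6.4


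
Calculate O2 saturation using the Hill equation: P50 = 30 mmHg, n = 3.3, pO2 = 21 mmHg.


Y = pO2^n / (P50^n + pO2^n)
Y = 21^3.3 / (30^3.3 + 21^3.3)
Y = 23.56%

23.56%


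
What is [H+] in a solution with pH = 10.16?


[H+] = 10^(-pH)
[H+] = 10^(-10.16)
[H+] = 6.918e-11 M

6.918e-11 M


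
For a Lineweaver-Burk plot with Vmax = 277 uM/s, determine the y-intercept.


y-intercept = 1/Vmax
= 1/277
= 0.0036 s/uM

0.0036 s/uM


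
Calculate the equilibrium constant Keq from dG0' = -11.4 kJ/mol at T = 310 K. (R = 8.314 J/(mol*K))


Keq = exp(-dG0 * 1000 / (R * T))
Keq = exp(-(-11.4) * 1000 / (8.314 * 310))
Keq = 83.3597

83.3597


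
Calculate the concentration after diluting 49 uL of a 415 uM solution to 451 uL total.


C2 = C1 * V1 / V2
C2 = 415 * 49 / 451
C2 = 45.0887 uM

45.0887 uM


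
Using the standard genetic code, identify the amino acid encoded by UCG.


Standard genetic code lookup.
Codon UCG -> Ser

Ser


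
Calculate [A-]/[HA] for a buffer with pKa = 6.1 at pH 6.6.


[A-]/[HA] = 10^(pH - pKa)
= 10^(6.6 - 6.1)
= 3.1623

3.1623


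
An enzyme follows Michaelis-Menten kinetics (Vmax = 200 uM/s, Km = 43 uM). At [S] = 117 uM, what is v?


v = Vmax * [S] / (Km + [S])
v = 200 * 117 / (43 + 117)
v = 146.25 uM/s

146.25 uM/s


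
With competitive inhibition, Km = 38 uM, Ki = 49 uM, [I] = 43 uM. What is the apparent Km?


Km_app = Km * (1 + [I]/Ki)
Km_app = 38 * (1 + 43/49)
Km_app = 71.3469 uM

71.3469 uM


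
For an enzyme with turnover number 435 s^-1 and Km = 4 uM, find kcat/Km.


Catalytic efficiency = kcat / Km
= 435 / 4
= 108.75 uM^-1*s^-1

108.75 uM^-1*s^-1


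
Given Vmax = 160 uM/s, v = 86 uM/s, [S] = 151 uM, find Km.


Km = [S] * (Vmax - v) / v
Km = 151 * (160 - 86) / 86
Km = 129.9302 uM

129.9302 uM


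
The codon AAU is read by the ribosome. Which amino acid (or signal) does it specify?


Standard genetic code lookup.
Codon AAU -> Asn

Asn


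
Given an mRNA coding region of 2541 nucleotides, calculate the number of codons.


codons = nucleotides / 3
codons = 2541 / 3 = 847

847


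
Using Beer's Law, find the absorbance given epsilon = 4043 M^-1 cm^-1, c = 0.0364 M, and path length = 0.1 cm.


A = epsilon * c * l
A = 4043 * 0.0364 * 0.1
A = 14.7165

14.7165


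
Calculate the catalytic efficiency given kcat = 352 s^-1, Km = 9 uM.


Catalytic efficiency = kcat / Km
= 352 / 9
= 39.1111 uM^-1*s^-1

39.1111 uM^-1*s^-1


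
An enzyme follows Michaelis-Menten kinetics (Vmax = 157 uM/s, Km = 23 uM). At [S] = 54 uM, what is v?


v = Vmax * [S] / (Km + [S])
v = 157 * 54 / (23 + 54)
v = 110.1039 uM/s

110.1039 uM/s


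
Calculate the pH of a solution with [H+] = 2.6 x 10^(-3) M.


pH = -log10([H+])
pH = -log10(2.6 x 10^(-3))
pH = 2.585

2.585


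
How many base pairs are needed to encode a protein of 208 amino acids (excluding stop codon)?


Each amino acid = 1 codon = 3 bp
bp = 208 * 3 = 624 bp

624 bp


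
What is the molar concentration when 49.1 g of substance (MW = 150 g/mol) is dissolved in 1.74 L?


C = (mass / MW) / volume
C = (49.1 / 150) / 1.74
C = 0.1881 M

0.1881 M


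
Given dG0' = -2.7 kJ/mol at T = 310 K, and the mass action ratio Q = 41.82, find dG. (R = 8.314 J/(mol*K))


dG = dG0' + RT * ln(Q) / 1000
dG = -2.7 + 8.314 * 310 * ln(41.82) / 1000
dG = 6.9222 kJ/mol

6.9222 kJ/mol


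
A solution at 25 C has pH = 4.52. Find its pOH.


pOH = 14 - pH
pOH = 14 - 4.52
pOH = 9.48

9.48


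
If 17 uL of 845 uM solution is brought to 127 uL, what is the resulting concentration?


C2 = C1 * V1 / V2
C2 = 845 * 17 / 127
C2 = 113.1102 uM

113.1102 uM


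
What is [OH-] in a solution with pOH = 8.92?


[OH-] = 10^(-pOH)
[OH-] = 10^(-8.92)
[OH-] = 1.202e-09 M

1.202e-09 M


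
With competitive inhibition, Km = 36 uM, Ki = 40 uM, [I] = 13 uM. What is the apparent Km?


Km_app = Km * (1 + [I]/Ki)
Km_app = 36 * (1 + 13/40)
Km_app = 47.7 uM

47.7 uM


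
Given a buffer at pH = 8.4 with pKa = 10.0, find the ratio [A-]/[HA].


[A-]/[HA] = 10^(pH - pKa)
= 10^(8.4 - 10.0)
= 0.0251

0.0251


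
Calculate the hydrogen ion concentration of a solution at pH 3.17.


[H+] = 10^(-pH)
[H+] = 10^(-3.17)
[H+] = 6.761e-04 M

6.761e-04 M


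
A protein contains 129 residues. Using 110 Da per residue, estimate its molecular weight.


MW = n_residues * 110 Da
MW = 129 * 110
MW = 14190 Da

14190 Da


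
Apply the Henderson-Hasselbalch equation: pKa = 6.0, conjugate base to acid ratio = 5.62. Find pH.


pH = pKa + log10([A-]/[HA])
pH = 6.0 + log10(5.62)
pH = 6.7497

6.7497


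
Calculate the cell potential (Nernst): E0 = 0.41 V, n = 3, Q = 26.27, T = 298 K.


E = E0 - (RT/nF) * ln(Q)
E = 0.41 - (8.314 * 298 / (3 * 96485)) * ln(26.27)
E = 0.382 V

0.382 V


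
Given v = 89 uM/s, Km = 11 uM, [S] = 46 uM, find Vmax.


Vmax = v * (Km + [S]) / [S]
Vmax = 89 * (11 + 46) / 46
Vmax = 110.2826 uM/s

110.2826 uM/s
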